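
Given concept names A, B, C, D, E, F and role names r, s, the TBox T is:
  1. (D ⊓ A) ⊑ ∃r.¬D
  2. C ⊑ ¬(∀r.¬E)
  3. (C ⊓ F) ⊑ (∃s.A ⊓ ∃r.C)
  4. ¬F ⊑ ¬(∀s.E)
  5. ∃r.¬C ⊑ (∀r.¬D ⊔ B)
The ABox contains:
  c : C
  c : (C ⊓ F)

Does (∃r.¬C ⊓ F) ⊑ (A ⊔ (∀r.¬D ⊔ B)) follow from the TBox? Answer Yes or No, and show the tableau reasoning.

1. (∃r.¬C ⊓ F) ⊑ (A ⊔ (∀r.¬D ⊔ B))  ⇔  ((∃r.¬C ⊓ F) ⊓ (¬A ⊓ (∃r.D ⊓ ¬B))) unsat w.r.t. T
   all branches close; clash {B, ¬B} at x₀
2. Hence (∃r.¬C ⊓ F) ⊑ (A ⊔ (∀r.¬D ⊔ B)): entailed.

Yes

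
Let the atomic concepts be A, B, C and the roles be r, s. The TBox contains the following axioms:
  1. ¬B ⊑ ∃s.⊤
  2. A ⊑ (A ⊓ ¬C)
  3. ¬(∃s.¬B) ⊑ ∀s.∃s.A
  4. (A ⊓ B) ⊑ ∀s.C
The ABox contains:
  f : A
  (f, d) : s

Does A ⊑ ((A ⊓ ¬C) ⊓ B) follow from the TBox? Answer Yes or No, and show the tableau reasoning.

1. A ⊑ ((A ⊓ ¬C) ⊓ B)  ⇔  (A ⊓ ((¬A ⊔ C) ⊔ ¬B)) unsat w.r.t. T
   apply at x₀: A⊑(A ⊓ ¬C)
   open: L(x₀) ⊇ {A, ¬B, ¬C, ∃s.¬B, ∃s.⊤} (+ ∃-successors)
2. Hence A ⊑ ((A ⊓ ¬C) ⊓ B): not entailed.

No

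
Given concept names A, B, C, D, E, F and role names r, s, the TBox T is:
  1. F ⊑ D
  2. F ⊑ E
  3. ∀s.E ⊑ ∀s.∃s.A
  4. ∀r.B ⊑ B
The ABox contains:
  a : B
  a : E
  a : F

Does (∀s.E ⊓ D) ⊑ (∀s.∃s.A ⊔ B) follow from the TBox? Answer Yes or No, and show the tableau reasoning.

1. (∀s.E ⊓ D) ⊑ (∀s.∃s.A ⊔ B)  ⇔  ((∀s.E ⊓ D) ⊓ (∃s.∀s.¬A ⊓ ¬B)) unsat w.r.t. T
   all branches close; clash {B, ¬B} at x₀
2. Hence (∀s.E ⊓ D) ⊑ (∀s.∃s.A ⊔ B): entailed.

Yes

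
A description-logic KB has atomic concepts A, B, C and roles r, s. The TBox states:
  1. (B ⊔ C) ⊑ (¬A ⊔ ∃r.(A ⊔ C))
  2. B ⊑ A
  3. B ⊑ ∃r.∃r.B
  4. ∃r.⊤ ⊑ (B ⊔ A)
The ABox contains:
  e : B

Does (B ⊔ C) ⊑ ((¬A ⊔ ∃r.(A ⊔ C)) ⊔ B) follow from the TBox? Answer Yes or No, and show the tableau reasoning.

1. (B ⊔ C) ⊑ ((¬A ⊔ ∃r.(A ⊔ C)) ⊔ B)  ⇔  ((B ⊔ C) ⊓ ((A ⊓ ∀r.(¬A ⊓ ¬C)) ⊓ ¬B)) unsat w.r.t. T
   all branches close; clash {C, ¬C} at an ∃-successor
2. Hence (B ⊔ C) ⊑ ((¬A ⊔ ∃r.(A ⊔ C)) ⊔ B): entailed.

Yes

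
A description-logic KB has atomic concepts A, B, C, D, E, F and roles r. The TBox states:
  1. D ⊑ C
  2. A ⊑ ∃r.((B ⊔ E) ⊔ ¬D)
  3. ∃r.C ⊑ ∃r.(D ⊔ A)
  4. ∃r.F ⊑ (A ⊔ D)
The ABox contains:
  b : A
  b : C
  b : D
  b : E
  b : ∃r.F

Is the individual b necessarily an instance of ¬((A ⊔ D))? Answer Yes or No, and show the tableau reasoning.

1. b : ¬((A ⊔ D))?  L(b) = {A, C, D, E, ∃r.F} ∪ {(A ⊔ D)}
   apply at b: A⊑∃r.((B ⊔ E) ⊔ ¬D)
   open: L(b) ⊇ {A, C, D, E, ∀r.¬C, …} (+ ∃-successors) — b ∉ ¬((A ⊔ D)) possible
2. Hence b : ¬((A ⊔ D)): not entailed.

No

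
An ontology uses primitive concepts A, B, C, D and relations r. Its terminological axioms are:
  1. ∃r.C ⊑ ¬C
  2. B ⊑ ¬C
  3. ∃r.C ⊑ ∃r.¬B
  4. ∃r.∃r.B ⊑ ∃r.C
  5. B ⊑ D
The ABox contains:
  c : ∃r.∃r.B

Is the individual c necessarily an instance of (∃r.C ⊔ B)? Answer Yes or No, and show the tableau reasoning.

Yes

1. c : (∃r.C ⊔ B)?  L(c) = {∃r.∃r.B} ∪ {(∀r.¬C ⊓ ¬B)}
   clash {C, ¬C} at an ∃-successor — c ∈ (∃r.C ⊔ B)
2. Hence c : (∃r.C ⊔ B): entailed.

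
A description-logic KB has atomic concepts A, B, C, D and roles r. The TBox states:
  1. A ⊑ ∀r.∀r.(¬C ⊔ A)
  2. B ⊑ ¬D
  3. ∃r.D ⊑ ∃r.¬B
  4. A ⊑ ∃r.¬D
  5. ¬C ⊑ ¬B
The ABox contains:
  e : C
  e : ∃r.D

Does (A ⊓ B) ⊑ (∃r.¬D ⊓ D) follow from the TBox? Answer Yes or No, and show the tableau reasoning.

No

1. (A ⊓ B) ⊑ (∃r.¬D ⊓ D)  ⇔  ((A ⊓ B) ⊓ (∀r.D ⊔ ¬D)) unsat w.r.t. T
   apply at x₀: A⊑∀r.∀r.(¬C ⊔ A); B⊑¬D; A⊑∃r.¬D
   open: L(x₀) ⊇ {A, B, C, ¬D, ∀r.¬D, …} (+ ∃-successors)
2. Hence (A ⊓ B) ⊑ (∃r.¬D ⊓ D): not entailed.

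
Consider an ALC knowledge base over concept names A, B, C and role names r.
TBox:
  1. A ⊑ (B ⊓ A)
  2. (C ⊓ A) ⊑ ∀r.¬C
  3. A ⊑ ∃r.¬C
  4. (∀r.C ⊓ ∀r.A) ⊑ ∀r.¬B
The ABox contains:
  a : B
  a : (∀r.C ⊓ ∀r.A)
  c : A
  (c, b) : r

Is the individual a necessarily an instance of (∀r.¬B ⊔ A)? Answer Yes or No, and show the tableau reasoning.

1. a : (∀r.¬B ⊔ A)?  L(a) = {B, (∀r.C ⊓ ∀r.A)} ∪ {(∃r.B ⊓ ¬A)}
   clash {B, ¬B} at an ∃-successor — a ∈ (∀r.¬B ⊔ A)
2. Hence a : (∀r.¬B ⊔ A): entailed.

Yes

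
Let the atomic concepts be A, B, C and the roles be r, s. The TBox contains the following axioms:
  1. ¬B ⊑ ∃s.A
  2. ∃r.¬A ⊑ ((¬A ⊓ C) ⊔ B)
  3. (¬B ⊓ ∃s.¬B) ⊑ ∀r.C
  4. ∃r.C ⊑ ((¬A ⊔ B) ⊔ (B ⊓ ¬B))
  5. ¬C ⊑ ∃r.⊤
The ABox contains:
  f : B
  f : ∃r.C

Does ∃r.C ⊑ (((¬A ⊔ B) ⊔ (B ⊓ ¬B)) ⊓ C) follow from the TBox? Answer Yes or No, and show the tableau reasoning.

1. ∃r.C ⊑ (((¬A ⊔ B) ⊔ (B ⊓ ¬B)) ⊓ C)  ⇔  (∃r.C ⊓ (((A ⊓ ¬B) ⊓ (¬B ⊔ B)) ⊔ ¬C)) unsat w.r.t. T
   apply at x₀: ∃r.C⊑((¬A ⊔ B) ⊔ (B ⊓ ¬B))
   open: L(x₀) ⊇ {B, ¬C, ∀r.A, ∃r.C, ∃r.⊤} (+ ∃-successors)
2. Hence ∃r.C ⊑ (((¬A ⊔ B) ⊔ (B ⊓ ¬B)) ⊓ C): not entailed.

No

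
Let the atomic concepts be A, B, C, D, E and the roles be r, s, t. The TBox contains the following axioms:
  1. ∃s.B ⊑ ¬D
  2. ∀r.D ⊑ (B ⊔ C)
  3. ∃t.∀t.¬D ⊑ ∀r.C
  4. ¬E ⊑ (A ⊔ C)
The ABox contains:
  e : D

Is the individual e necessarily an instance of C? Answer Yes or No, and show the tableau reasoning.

1. e : C?  L(e) = {D} ∪ {¬C}
   open: L(e) ⊇ {D, E, ¬C, ∀s.¬B, ∀t.∃t.D, …} (+ ∃-successors) — e ∉ C possible
2. Hence e : C: not entailed.

No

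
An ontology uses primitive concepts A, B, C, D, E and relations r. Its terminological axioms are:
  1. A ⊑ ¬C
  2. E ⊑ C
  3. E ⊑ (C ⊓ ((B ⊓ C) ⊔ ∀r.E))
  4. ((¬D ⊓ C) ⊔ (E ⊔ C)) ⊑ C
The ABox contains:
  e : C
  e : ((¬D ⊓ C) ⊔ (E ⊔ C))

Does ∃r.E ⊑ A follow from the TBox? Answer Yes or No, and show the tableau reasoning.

1. ∃r.E ⊑ A  ⇔  (∃r.E ⊓ ¬A) unsat w.r.t. T
   open: L(x₀) ⊇ {¬A, ¬C, ¬E, ∃r.E} (+ ∃-successors)
2. Hence ∃r.E ⊑ A: not entailed.

No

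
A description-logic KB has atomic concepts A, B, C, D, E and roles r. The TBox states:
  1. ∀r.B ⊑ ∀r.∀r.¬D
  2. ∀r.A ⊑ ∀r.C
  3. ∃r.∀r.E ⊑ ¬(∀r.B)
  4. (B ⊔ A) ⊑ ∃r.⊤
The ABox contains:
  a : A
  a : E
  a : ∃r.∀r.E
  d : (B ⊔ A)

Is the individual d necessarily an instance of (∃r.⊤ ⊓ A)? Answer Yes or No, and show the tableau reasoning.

1. d : (∃r.⊤ ⊓ A)?  L(d) = {(B ⊔ A)} ∪ {(∀r.⊥ ⊔ ¬A)}
   apply at d: (B ⊔ A)⊑∃r.⊤
   open: L(d) ⊇ {B, ¬A, ∀r.∃r.¬E, ∃r.¬A, ∃r.¬B, …} (+ ∃-successors) — d ∉ (∃r.⊤ ⊓ A) possible
2. Hence d : (∃r.⊤ ⊓ A): not entailed.

No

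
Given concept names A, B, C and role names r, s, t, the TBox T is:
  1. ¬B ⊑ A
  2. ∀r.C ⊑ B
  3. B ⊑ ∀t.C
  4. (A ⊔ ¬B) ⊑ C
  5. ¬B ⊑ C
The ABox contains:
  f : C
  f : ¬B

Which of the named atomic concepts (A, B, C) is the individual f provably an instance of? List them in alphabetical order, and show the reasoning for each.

{A, C}

1. f : A?  L(f) = {C, ¬B} ∪ {¬A}
   clash {A, ¬A} at f — f ∈ A
2. f : B?  L(f) = {C, ¬B} ∪ {¬B}
   apply at f: ¬B⊑A
   open: L(f) ⊇ {A, C, ¬B, ∃r.¬C} (+ ∃-successors) — f ∉ B possible
3. f : C?  L(f) = {C, ¬B} ∪ {¬C}
   clash {C, ¬C} at f — f ∈ C
4. Entailed for f: {A, C}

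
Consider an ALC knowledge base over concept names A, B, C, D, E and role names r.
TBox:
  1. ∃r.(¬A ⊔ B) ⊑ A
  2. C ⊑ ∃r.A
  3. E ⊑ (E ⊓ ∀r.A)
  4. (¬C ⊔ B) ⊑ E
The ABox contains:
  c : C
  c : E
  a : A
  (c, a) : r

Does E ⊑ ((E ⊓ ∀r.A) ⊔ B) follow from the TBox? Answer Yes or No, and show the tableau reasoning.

Yes

1. E ⊑ ((E ⊓ ∀r.A) ⊔ B)  ⇔  (E ⊓ ((¬E ⊔ ∃r.¬A) ⊓ ¬B)) unsat w.r.t. T
   all branches close; clash {A, ¬A} at an ∃-successor
2. Hence E ⊑ ((E ⊓ ∀r.A) ⊔ B): entailed.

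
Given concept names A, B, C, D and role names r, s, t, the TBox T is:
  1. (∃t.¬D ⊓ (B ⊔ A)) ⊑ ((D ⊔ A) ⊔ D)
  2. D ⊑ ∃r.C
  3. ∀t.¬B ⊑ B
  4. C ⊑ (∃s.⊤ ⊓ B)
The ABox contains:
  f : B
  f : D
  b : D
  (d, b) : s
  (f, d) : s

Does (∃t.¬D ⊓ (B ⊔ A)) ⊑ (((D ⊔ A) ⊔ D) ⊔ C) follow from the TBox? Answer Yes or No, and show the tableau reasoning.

Yes

1. (∃t.¬D ⊓ (B ⊔ A)) ⊑ (((D ⊔ A) ⊔ D) ⊔ C)  ⇔  ((∃t.¬D ⊓ (B ⊔ A)) ⊓ (((¬D ⊓ ¬A) ⊓ ¬D) ⊓ ¬C)) unsat w.r.t. T
   all branches close; clash {A, ¬A} at x₀
2. Hence (∃t.¬D ⊓ (B ⊔ A)) ⊑ (((D ⊔ A) ⊔ D) ⊔ C): entailed.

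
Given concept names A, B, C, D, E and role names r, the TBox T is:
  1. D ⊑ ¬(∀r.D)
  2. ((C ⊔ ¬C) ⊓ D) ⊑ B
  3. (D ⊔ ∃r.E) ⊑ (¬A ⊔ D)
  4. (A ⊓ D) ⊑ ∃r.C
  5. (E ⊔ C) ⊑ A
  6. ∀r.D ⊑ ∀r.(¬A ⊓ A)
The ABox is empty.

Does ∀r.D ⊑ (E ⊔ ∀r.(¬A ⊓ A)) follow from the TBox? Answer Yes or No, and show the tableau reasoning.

Yes

1. ∀r.D ⊑ (E ⊔ ∀r.(¬A ⊓ A))  ⇔  (∀r.D ⊓ (¬E ⊓ ∃r.(A ⊔ ¬A))) unsat w.r.t. T
   all branches close; clash {D, ¬D} at an ∃-successor
2. Hence ∀r.D ⊑ (E ⊔ ∀r.(¬A ⊓ A)): entailed.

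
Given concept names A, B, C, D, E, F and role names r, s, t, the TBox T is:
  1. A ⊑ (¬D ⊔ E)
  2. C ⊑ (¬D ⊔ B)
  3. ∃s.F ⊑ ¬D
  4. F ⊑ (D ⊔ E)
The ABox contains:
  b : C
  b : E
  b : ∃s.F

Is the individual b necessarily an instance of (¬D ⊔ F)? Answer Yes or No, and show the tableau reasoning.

1. b : (¬D ⊔ F)?  L(b) = {C, E, ∃s.F} ∪ {(D ⊓ ¬F)}
   clash {D, ¬D} at b — b ∈ (¬D ⊔ F)
2. Hence b : (¬D ⊔ F): entailed.

Yes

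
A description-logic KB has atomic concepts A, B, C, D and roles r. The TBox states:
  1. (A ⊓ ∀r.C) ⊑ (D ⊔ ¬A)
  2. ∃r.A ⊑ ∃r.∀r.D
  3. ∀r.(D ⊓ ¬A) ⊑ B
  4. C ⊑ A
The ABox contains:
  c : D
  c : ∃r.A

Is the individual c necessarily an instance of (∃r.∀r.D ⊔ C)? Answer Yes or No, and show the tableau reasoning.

Yes

1. c : (∃r.∀r.D ⊔ C)?  L(c) = {D, ∃r.A} ∪ {(∀r.∃r.¬D ⊓ ¬C)}
   clash {A, ¬A} at an ∃-successor — c ∈ (∃r.∀r.D ⊔ C)
2. Hence c : (∃r.∀r.D ⊔ C): entailed.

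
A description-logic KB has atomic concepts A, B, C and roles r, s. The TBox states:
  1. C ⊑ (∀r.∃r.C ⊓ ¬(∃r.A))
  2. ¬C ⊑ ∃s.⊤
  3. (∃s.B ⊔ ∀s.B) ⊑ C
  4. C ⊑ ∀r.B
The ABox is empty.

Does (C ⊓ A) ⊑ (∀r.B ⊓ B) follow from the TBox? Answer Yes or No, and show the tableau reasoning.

No

1. (C ⊓ A) ⊑ (∀r.B ⊓ B)  ⇔  ((C ⊓ A) ⊓ (∃r.¬B ⊔ ¬B)) unsat w.r.t. T
   apply at x₀: C⊑(∀r.∃r.C ⊓ ¬(∃r.A)); C⊑∀r.B
   open: L(x₀) ⊇ {A, C, ¬B, ∀r.B, ∀r.¬A, …}
2. Hence (C ⊓ A) ⊑ (∀r.B ⊓ B): not entailed.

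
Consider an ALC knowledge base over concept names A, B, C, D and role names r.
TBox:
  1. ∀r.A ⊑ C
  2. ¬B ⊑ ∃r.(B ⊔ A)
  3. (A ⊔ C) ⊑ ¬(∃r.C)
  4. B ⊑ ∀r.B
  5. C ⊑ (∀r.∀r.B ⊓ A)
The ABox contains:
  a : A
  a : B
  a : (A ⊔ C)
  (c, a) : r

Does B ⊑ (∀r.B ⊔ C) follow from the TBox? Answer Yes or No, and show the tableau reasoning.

Yes

1. B ⊑ (∀r.B ⊔ C)  ⇔  (B ⊓ (∃r.¬B ⊓ ¬C)) unsat w.r.t. T
   all branches close; clash {C, ¬C} at x₀
2. Hence B ⊑ (∀r.B ⊔ C): entailed.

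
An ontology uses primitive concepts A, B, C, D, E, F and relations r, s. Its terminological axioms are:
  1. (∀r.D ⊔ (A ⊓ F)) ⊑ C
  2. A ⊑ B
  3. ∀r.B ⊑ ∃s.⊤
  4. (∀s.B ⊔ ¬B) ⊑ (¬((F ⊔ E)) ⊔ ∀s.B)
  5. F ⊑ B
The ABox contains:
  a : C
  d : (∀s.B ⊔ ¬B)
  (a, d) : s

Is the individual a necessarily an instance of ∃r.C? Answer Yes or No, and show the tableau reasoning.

1. a : ∃r.C?  L(a) = {C} ∪ {∀r.¬C}
   open: L(a) ⊇ {B, C, ¬A, ¬F, ∀r.¬C, …} (+ ∃-successors) — a ∉ ∃r.C possible
2. Hence a : ∃r.C: not entailed.

No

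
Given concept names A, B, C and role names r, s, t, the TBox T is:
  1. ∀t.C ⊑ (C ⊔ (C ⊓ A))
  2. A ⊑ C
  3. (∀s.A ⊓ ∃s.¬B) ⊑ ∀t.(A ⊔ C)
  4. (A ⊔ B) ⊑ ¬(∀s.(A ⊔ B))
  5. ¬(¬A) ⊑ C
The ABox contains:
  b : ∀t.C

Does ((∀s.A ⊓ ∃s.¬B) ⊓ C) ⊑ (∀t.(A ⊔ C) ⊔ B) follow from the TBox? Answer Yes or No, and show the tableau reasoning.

1. ((∀s.A ⊓ ∃s.¬B) ⊓ C) ⊑ (∀t.(A ⊔ C) ⊔ B)  ⇔  (((∀s.A ⊓ ∃s.¬B) ⊓ C) ⊓ (∃t.(¬A ⊓ ¬C) ⊓ ¬B)) unsat w.r.t. T
   all branches close; clash {A, ¬A} at an ∃-successor
2. Hence ((∀s.A ⊓ ∃s.¬B) ⊓ C) ⊑ (∀t.(A ⊔ C) ⊔ B): entailed.

Yes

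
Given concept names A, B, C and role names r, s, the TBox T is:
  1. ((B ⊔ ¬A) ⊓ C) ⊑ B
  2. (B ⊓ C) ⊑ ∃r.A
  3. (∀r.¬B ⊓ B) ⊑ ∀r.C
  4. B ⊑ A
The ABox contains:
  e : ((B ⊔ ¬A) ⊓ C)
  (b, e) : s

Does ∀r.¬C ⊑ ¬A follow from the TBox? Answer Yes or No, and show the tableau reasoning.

No

1. ∀r.¬C ⊑ ¬A  ⇔  (∀r.¬C ⊓ A) unsat w.r.t. T
   open: L(x₀) ⊇ {A, ¬B, ∀r.¬C}
2. Hence ∀r.¬C ⊑ ¬A: not entailed.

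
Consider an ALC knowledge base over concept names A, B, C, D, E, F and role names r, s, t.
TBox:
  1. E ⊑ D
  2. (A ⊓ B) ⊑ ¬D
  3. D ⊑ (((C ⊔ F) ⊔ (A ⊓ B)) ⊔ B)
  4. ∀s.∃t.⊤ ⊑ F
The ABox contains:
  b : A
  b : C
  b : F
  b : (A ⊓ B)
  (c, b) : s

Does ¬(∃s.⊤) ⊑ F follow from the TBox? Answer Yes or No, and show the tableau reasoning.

Yes

1. ¬(∃s.⊤) ⊑ F  ⇔  (∀s.⊥ ⊓ ¬F) unsat w.r.t. T
   all branches close; clash {D, ¬D} at x₀
2. Hence ¬(∃s.⊤) ⊑ F: entailed.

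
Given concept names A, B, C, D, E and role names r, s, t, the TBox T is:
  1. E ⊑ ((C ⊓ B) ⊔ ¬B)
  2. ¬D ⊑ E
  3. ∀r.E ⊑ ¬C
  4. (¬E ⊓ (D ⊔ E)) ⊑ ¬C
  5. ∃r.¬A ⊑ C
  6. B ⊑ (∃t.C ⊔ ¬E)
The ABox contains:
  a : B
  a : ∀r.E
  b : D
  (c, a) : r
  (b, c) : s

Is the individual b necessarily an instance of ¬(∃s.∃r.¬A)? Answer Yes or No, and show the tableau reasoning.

1. b : ¬(∃s.∃r.¬A)?  L(b) = {D} ∪ {∃s.∃r.¬A}
   open: L(b) ⊇ {D, ¬B, ¬C, ¬E, ∀r.A, …} (+ ∃-successors) — b ∉ ¬(∃s.∃r.¬A) possible
2. Hence b : ¬(∃s.∃r.¬A): not entailed.

No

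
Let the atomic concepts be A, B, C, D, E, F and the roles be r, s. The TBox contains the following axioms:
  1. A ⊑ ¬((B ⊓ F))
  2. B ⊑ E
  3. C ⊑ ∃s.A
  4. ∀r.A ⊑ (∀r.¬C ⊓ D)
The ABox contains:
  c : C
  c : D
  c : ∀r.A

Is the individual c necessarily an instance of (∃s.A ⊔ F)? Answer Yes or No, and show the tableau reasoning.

1. c : (∃s.A ⊔ F)?  L(c) = {C, D, ∀r.A} ∪ {(∀s.¬A ⊓ ¬F)}
   clash {A, ¬A} at an ∃-successor — c ∈ (∃s.A ⊔ F)
2. Hence c : (∃s.A ⊔ F): entailed.

Yes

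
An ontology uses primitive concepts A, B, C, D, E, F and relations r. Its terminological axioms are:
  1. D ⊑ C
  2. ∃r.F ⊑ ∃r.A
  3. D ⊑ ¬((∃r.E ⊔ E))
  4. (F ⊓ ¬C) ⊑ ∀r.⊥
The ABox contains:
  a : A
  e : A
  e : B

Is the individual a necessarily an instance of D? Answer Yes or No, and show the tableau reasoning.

1. a : D?  L(a) = {A} ∪ {¬D}
   open: L(a) ⊇ {A, ¬D, ¬F, ∀r.¬F} — a ∉ D possible
2. Hence a : D: not entailed.

No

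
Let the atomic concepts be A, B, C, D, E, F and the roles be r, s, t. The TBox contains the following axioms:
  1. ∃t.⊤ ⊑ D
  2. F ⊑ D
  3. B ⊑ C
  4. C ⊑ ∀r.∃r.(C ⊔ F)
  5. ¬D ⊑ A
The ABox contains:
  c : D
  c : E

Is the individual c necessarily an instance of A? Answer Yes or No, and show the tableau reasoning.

1. c : A?  L(c) = {D, E} ∪ {¬A}
   open: L(c) ⊇ {D, E, ¬A, ¬B, ¬C} — c ∉ A possible
2. Hence c : A: not entailed.

No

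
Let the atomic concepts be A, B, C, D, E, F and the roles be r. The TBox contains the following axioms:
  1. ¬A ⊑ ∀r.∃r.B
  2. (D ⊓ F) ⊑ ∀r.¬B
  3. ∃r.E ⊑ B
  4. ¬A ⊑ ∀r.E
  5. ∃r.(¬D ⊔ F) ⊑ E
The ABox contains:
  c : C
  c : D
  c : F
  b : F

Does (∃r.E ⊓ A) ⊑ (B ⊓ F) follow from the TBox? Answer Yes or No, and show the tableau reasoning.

No

1. (∃r.E ⊓ A) ⊑ (B ⊓ F)  ⇔  ((∃r.E ⊓ A) ⊓ (¬B ⊔ ¬F)) unsat w.r.t. T
   apply at x₀: ∃r.E⊑B
   open: L(x₀) ⊇ {A, B, ¬F, ∀r.(D ⊓ ¬F), ∃r.E} (+ ∃-successors)
2. Hence (∃r.E ⊓ A) ⊑ (B ⊓ F): not entailed.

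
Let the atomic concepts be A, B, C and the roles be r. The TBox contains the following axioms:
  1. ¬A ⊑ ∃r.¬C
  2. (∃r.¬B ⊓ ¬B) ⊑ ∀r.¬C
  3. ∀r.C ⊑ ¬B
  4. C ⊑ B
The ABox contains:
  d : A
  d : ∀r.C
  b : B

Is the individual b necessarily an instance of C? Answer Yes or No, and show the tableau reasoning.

1. b : C?  L(b) = {B} ∪ {¬C}
   open: L(b) ⊇ {A, B, ¬C, ∃r.¬C} (+ ∃-successors) — b ∉ C possible
2. Hence b : C: not entailed.

No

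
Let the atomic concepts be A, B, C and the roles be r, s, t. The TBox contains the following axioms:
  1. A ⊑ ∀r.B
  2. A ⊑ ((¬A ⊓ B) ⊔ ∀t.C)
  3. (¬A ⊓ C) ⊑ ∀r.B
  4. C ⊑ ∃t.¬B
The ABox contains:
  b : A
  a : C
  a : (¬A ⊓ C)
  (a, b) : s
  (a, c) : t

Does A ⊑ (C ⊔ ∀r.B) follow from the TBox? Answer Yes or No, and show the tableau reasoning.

Yes

1. A ⊑ (C ⊔ ∀r.B)  ⇔  (A ⊓ (¬C ⊓ ∃r.¬B)) unsat w.r.t. T
   all branches close; clash {B, ¬B} at an ∃-successor
2. Hence A ⊑ (C ⊔ ∀r.B): entailed.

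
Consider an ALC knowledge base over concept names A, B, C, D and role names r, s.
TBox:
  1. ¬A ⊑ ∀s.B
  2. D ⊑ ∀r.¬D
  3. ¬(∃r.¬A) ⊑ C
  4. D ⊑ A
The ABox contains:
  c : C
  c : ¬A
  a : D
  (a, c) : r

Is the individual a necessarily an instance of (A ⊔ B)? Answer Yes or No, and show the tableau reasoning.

Yes

1. a : (A ⊔ B)?  L(a) = {D} ∪ {(¬A ⊓ ¬B)}
   clash {A, ¬A} at a — a ∈ (A ⊔ B)
2. Hence a : (A ⊔ B): entailed.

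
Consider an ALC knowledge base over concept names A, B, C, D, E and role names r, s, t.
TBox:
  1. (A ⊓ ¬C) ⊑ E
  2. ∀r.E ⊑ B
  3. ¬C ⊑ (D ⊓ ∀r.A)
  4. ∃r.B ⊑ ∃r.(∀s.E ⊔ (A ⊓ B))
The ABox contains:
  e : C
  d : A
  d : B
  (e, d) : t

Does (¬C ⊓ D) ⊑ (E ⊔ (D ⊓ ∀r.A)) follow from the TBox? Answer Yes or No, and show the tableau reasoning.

1. (¬C ⊓ D) ⊑ (E ⊔ (D ⊓ ∀r.A))  ⇔  ((¬C ⊓ D) ⊓ (¬E ⊓ (¬D ⊔ ∃r.¬A))) unsat w.r.t. T
   all branches close; clash {E, ¬E} at x₀
2. Hence (¬C ⊓ D) ⊑ (E ⊔ (D ⊓ ∀r.A)): entailed.

Yes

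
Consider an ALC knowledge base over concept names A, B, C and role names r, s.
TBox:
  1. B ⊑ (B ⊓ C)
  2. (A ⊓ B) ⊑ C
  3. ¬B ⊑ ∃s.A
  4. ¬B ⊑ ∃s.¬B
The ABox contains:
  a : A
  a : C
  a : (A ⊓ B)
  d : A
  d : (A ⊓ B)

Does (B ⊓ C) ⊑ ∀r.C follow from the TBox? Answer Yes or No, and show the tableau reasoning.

No

1. (B ⊓ C) ⊑ ∀r.C  ⇔  ((B ⊓ C) ⊓ ∃r.¬C) unsat w.r.t. T
   open: L(x₀) ⊇ {B, C, ∃r.¬C} (+ ∃-successors)
2. Hence (B ⊓ C) ⊑ ∀r.C: not entailed.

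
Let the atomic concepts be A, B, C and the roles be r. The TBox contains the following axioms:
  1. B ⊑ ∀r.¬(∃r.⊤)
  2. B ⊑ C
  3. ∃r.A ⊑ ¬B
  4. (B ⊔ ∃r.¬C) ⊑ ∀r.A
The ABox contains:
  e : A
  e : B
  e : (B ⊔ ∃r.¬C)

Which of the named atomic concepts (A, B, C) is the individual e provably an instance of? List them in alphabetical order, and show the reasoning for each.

1. e : A?  L(e) = {A, B, (B ⊔ ∃r.¬C)} ∪ {¬A}
   clash {A, ¬A} at e — e ∈ A
2. e : B?  L(e) = {A, B, (B ⊔ ∃r.¬C)} ∪ {¬B}
   clash {B, ¬B} at e — e ∈ B
3. e : C?  L(e) = {A, B, (B ⊔ ∃r.¬C)} ∪ {¬C}
   clash {C, ¬C} at e — e ∈ C
4. Entailed for e: {A, B, C}

{A, B, C}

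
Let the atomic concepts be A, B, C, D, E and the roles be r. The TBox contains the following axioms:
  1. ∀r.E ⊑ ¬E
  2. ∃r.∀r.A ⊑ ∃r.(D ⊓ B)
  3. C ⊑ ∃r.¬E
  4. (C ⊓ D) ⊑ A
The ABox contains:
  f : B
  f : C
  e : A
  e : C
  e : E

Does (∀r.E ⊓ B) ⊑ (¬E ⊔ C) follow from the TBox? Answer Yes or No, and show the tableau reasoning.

Yes

1. (∀r.E ⊓ B) ⊑ (¬E ⊔ C)  ⇔  ((∀r.E ⊓ B) ⊓ (E ⊓ ¬C)) unsat w.r.t. T
   all branches close; clash {E, ¬E} at x₀
2. Hence (∀r.E ⊓ B) ⊑ (¬E ⊔ C): entailed.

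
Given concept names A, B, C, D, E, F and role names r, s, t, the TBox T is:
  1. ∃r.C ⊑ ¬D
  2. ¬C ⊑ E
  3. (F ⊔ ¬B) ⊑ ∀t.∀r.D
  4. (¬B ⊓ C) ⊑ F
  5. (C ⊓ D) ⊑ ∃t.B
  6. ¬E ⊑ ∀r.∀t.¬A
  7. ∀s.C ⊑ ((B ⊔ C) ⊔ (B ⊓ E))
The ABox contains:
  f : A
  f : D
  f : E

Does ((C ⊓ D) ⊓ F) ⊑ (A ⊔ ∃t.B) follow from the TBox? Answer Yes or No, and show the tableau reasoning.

Yes

1. ((C ⊓ D) ⊓ F) ⊑ (A ⊔ ∃t.B)  ⇔  (((C ⊓ D) ⊓ F) ⊓ (¬A ⊓ ∀t.¬B)) unsat w.r.t. T
   all branches close; clash {D, ¬D} at x₀
2. Hence ((C ⊓ D) ⊓ F) ⊑ (A ⊔ ∃t.B): entailed.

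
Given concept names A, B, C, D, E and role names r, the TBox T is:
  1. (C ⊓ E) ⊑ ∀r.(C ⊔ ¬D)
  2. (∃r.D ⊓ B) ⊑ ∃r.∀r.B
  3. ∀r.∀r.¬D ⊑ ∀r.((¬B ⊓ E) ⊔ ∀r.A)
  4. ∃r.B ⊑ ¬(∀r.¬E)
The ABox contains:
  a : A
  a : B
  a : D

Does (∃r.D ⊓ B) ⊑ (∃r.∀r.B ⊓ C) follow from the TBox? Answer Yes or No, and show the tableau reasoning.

1. (∃r.D ⊓ B) ⊑ (∃r.∀r.B ⊓ C)  ⇔  ((∃r.D ⊓ B) ⊓ (∀r.∃r.¬B ⊔ ¬C)) unsat w.r.t. T
   apply at x₀: (∃r.D ⊓ B)⊑∃r.∀r.B
   open: L(x₀) ⊇ {B, ¬C, ∀r.¬B, ∃r.D, ∃r.∀r.B, …} (+ ∃-successors)
2. Hence (∃r.D ⊓ B) ⊑ (∃r.∀r.B ⊓ C): not entailed.

No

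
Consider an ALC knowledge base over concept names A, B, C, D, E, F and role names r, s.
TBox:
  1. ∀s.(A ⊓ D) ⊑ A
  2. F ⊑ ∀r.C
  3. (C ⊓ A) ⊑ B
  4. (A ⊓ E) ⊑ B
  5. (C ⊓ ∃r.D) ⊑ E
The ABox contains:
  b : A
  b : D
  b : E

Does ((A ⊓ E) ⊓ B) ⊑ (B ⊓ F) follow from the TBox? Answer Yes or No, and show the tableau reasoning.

No

1. ((A ⊓ E) ⊓ B) ⊑ (B ⊓ F)  ⇔  (((A ⊓ E) ⊓ B) ⊓ (¬B ⊔ ¬F)) unsat w.r.t. T
   open: L(x₀) ⊇ {A, B, E, ¬F}
2. Hence ((A ⊓ E) ⊓ B) ⊑ (B ⊓ F): not entailed.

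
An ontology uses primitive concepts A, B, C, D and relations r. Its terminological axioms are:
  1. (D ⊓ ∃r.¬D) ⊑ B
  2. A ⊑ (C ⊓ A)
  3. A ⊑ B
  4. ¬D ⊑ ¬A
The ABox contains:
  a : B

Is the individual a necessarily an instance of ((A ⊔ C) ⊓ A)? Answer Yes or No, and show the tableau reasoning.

No

1. a : ((A ⊔ C) ⊓ A)?  L(a) = {B} ∪ {((¬A ⊓ ¬C) ⊔ ¬A)}
   open: L(a) ⊇ {B, D, ¬A} — a ∉ ((A ⊔ C) ⊓ A) possible
2. Hence a : ((A ⊔ C) ⊓ A): not entailed.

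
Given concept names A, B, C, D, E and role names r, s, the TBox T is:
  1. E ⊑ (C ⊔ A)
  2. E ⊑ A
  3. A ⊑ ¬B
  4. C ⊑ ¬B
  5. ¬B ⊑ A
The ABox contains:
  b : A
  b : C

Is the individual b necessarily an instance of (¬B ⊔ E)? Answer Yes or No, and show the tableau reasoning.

Yes

1. b : (¬B ⊔ E)?  L(b) = {A, C} ∪ {(B ⊓ ¬E)}
   clash {B, ¬B} at b — b ∈ (¬B ⊔ E)
2. Hence b : (¬B ⊔ E): entailed.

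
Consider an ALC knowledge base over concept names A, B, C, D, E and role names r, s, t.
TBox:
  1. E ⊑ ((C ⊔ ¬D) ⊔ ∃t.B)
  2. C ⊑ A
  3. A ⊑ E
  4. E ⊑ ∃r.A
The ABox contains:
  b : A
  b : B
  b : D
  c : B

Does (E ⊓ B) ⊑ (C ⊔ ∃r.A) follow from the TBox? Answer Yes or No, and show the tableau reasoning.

1. (E ⊓ B) ⊑ (C ⊔ ∃r.A)  ⇔  ((E ⊓ B) ⊓ (¬C ⊓ ∀r.¬A)) unsat w.r.t. T
   all branches close; clash {A, ¬A} at an ∃-successor
2. Hence (E ⊓ B) ⊑ (C ⊔ ∃r.A): entailed.

Yes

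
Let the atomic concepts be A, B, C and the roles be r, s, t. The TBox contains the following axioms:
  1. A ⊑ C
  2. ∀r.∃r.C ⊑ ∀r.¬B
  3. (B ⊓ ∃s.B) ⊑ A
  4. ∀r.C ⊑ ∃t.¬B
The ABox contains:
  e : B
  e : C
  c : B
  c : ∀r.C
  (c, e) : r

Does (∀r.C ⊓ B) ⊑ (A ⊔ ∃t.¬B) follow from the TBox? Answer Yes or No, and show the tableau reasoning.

Yes

1. (∀r.C ⊓ B) ⊑ (A ⊔ ∃t.¬B)  ⇔  ((∀r.C ⊓ B) ⊓ (¬A ⊓ ∀t.B)) unsat w.r.t. T
   all branches close; clash {A, ¬A} at x₀
2. Hence (∀r.C ⊓ B) ⊑ (A ⊔ ∃t.¬B): entailed.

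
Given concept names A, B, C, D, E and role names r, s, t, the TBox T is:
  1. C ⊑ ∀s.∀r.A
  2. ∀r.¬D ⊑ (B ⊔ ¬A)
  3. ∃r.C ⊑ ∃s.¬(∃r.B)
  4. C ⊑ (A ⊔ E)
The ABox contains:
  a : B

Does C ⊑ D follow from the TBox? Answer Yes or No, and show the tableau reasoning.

No

1. C ⊑ D  ⇔  (C ⊓ ¬D) unsat w.r.t. T
   apply at x₀: C⊑∀s.∀r.A; C⊑(A ⊔ E)
   open: L(x₀) ⊇ {A, C, ¬D, ∀r.¬C, ∀s.∀r.A, …} (+ ∃-successors)
2. Hence C ⊑ D: not entailed.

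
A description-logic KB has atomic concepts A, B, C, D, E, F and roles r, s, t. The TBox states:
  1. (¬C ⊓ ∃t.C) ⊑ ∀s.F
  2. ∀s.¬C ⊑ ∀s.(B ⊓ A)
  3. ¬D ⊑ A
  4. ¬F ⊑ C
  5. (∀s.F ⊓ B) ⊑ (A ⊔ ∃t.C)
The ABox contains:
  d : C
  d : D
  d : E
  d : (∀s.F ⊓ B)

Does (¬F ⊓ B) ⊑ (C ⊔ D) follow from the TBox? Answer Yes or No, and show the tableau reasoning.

Yes

1. (¬F ⊓ B) ⊑ (C ⊔ D)  ⇔  ((¬F ⊓ B) ⊓ (¬C ⊓ ¬D)) unsat w.r.t. T
   all branches close; clash {C, ¬C} at x₀
2. Hence (¬F ⊓ B) ⊑ (C ⊔ D): entailed.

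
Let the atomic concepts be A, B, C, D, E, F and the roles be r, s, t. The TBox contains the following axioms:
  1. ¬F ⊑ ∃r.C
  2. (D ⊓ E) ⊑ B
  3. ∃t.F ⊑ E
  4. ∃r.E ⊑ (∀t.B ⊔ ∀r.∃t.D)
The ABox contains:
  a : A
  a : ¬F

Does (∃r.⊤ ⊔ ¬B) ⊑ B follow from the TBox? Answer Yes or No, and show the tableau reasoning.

No

1. (∃r.⊤ ⊔ ¬B) ⊑ B  ⇔  ((∃r.⊤ ⊔ ¬B) ⊓ ¬B) unsat w.r.t. T
   open: L(x₀) ⊇ {F, ¬B, ¬D, ∀r.¬E, ∀t.¬F}
2. Hence (∃r.⊤ ⊔ ¬B) ⊑ B: not entailed.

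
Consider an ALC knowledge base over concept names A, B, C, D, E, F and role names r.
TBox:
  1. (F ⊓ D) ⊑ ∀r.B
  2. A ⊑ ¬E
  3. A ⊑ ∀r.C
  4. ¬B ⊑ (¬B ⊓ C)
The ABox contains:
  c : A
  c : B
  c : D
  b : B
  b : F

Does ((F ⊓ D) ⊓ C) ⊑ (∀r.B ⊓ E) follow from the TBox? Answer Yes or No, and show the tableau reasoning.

1. ((F ⊓ D) ⊓ C) ⊑ (∀r.B ⊓ E)  ⇔  (((F ⊓ D) ⊓ C) ⊓ (∃r.¬B ⊔ ¬E)) unsat w.r.t. T
   apply at x₀: (F ⊓ D)⊑∀r.B
   open: L(x₀) ⊇ {B, C, D, F, ¬A, …}
2. Hence ((F ⊓ D) ⊓ C) ⊑ (∀r.B ⊓ E): not entailed.

No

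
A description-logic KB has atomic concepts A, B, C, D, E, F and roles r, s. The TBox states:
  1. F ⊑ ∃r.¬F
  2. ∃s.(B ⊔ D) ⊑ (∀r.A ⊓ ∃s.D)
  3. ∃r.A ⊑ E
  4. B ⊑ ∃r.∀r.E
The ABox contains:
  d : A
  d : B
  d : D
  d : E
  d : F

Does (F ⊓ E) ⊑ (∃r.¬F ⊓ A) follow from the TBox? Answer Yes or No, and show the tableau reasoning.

No

1. (F ⊓ E) ⊑ (∃r.¬F ⊓ A)  ⇔  ((F ⊓ E) ⊓ (∀r.F ⊔ ¬A)) unsat w.r.t. T
   apply at x₀: F⊑∃r.¬F
   open: L(x₀) ⊇ {E, F, ¬A, ¬B, ∀s.(¬B ⊓ ¬D), …} (+ ∃-successors)
2. Hence (F ⊓ E) ⊑ (∃r.¬F ⊓ A): not entailed.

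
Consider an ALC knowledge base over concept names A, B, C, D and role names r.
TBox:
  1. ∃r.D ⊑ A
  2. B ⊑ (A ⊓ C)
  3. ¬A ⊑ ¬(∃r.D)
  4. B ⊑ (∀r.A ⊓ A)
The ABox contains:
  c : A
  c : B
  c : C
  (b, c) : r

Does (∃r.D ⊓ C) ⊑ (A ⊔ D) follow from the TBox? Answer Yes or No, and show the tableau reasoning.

1. (∃r.D ⊓ C) ⊑ (A ⊔ D)  ⇔  ((∃r.D ⊓ C) ⊓ (¬A ⊓ ¬D)) unsat w.r.t. T
   all branches close; clash {A, ¬A} at x₀
2. Hence (∃r.D ⊓ C) ⊑ (A ⊔ D): entailed.

Yes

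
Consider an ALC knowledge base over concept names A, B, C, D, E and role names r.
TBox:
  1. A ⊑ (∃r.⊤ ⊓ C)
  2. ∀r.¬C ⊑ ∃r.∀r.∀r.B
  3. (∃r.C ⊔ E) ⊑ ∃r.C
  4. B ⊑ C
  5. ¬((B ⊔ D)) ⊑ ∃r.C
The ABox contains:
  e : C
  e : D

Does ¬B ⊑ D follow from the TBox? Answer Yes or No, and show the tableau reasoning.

No

1. ¬B ⊑ D  ⇔  (¬B ⊓ ¬D) unsat w.r.t. T
   apply at x₀: ¬((B ⊔ D))⊑∃r.C
   open: L(x₀) ⊇ {¬A, ¬B, ¬D, ∃r.C} (+ ∃-successors)
2. Hence ¬B ⊑ D: not entailed.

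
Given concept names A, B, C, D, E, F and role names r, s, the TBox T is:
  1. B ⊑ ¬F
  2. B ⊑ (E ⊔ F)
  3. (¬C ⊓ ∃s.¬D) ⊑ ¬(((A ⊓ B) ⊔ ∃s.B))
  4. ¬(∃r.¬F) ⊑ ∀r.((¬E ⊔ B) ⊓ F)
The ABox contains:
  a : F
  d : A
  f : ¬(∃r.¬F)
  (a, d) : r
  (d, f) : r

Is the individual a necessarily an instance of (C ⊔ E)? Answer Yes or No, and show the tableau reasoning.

No

1. a : (C ⊔ E)?  L(a) = {F} ∪ {(¬C ⊓ ¬E)}
   open: L(a) ⊇ {F, ¬B, ¬C, ¬E, ∀s.D, …} (+ ∃-successors) — a ∉ (C ⊔ E) possible
2. Hence a : (C ⊔ E): not entailed.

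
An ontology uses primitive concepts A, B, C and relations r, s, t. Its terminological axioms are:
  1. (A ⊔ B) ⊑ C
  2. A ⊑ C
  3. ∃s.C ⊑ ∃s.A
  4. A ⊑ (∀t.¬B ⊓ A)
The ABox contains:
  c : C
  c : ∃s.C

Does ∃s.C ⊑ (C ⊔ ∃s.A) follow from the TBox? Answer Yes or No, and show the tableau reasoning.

Yes

1. ∃s.C ⊑ (C ⊔ ∃s.A)  ⇔  (∃s.C ⊓ (¬C ⊓ ∀s.¬A)) unsat w.r.t. T
   all branches close; clash {C, ¬C} at x₀
2. Hence ∃s.C ⊑ (C ⊔ ∃s.A): entailed.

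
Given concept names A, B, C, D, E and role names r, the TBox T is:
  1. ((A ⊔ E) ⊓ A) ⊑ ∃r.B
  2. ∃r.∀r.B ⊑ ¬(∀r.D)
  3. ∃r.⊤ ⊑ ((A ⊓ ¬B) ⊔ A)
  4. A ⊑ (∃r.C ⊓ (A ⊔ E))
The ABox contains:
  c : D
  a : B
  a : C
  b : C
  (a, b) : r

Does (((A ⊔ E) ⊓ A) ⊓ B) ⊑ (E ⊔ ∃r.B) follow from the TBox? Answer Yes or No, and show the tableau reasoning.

1. (((A ⊔ E) ⊓ A) ⊓ B) ⊑ (E ⊔ ∃r.B)  ⇔  ((((A ⊔ E) ⊓ A) ⊓ B) ⊓ (¬E ⊓ ∀r.¬B)) unsat w.r.t. T
   all branches close; clash {B, ¬B} at an ∃-successor
2. Hence (((A ⊔ E) ⊓ A) ⊓ B) ⊑ (E ⊔ ∃r.B): entailed.

Yes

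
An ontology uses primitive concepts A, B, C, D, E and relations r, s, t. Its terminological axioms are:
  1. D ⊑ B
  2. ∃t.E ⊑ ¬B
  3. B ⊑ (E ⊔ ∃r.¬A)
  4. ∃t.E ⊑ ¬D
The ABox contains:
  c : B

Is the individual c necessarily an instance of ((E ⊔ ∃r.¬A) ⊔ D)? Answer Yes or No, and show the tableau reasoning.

1. c : ((E ⊔ ∃r.¬A) ⊔ D)?  L(c) = {B} ∪ {((¬E ⊓ ∀r.A) ⊓ ¬D)}
   clash {B, ¬B} at c — c ∈ ((E ⊔ ∃r.¬A) ⊔ D)
2. Hence c : ((E ⊔ ∃r.¬A) ⊔ D): entailed.

Yes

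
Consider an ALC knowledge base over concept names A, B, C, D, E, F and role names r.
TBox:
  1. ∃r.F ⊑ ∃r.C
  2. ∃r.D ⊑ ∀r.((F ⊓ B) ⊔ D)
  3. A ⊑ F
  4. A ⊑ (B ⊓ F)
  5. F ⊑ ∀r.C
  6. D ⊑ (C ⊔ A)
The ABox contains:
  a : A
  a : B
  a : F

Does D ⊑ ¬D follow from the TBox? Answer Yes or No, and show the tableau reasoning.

No

1. D ⊑ ¬D  ⇔  (D ⊓ D) unsat w.r.t. T
   apply at x₀: D⊑(C ⊔ A)
   open: L(x₀) ⊇ {C, D, ¬A, ¬F, ∀r.¬D, …}
2. Hence D ⊑ ¬D: not entailed.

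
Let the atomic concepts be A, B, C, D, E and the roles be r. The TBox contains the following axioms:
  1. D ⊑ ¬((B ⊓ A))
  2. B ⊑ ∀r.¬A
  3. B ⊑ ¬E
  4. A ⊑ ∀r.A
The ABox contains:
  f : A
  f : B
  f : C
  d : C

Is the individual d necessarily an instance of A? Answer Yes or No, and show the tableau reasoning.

1. d : A?  L(d) = {C} ∪ {¬A}
   open: L(d) ⊇ {C, ¬A, ¬B, ¬D} — d ∉ A possible
2. Hence d : A: not entailed.

No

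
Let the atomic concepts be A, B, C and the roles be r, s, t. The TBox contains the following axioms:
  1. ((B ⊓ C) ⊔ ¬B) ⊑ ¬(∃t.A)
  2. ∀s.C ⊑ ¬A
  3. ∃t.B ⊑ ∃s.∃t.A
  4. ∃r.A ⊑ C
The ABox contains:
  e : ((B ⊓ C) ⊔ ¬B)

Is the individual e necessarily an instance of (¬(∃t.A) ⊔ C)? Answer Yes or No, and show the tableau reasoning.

1. e : (¬(∃t.A) ⊔ C)?  L(e) = {((B ⊓ C) ⊔ ¬B)} ∪ {(∃t.A ⊓ ¬C)}
   clash {C, ¬C} at e — e ∈ (¬(∃t.A) ⊔ C)
2. Hence e : (¬(∃t.A) ⊔ C): entailed.

Yes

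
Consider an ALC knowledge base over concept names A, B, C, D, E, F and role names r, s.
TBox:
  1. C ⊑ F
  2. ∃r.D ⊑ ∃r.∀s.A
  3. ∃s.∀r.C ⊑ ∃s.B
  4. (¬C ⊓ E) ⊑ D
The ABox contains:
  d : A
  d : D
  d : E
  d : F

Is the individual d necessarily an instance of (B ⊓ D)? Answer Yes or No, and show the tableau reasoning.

1. d : (B ⊓ D)?  L(d) = {A, D, E, F} ∪ {(¬B ⊔ ¬D)}
   open: L(d) ⊇ {A, D, E, F, ¬B, …} — d ∉ (B ⊓ D) possible
2. Hence d : (B ⊓ D): not entailed.

No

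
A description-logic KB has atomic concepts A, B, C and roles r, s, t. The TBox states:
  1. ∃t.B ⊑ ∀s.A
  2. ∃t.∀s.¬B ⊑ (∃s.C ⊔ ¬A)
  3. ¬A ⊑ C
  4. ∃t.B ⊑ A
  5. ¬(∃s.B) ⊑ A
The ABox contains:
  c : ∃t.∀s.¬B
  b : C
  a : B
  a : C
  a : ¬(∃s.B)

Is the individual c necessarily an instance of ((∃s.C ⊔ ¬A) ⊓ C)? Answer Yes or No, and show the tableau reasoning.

1. c : ((∃s.C ⊔ ¬A) ⊓ C)?  L(c) = {∃t.∀s.¬B} ∪ {((∀s.¬C ⊓ A) ⊔ ¬C)}
   apply at c: ∃t.∀s.¬B⊑(∃s.C ⊔ ¬A)
   open: L(c) ⊇ {A, ¬C, ∀t.¬B, ∃s.C, ∃t.∀s.¬B} (+ ∃-successors) — c ∉ ((∃s.C ⊔ ¬A) ⊓ C) possible
2. Hence c : ((∃s.C ⊔ ¬A) ⊓ C): not entailed.

No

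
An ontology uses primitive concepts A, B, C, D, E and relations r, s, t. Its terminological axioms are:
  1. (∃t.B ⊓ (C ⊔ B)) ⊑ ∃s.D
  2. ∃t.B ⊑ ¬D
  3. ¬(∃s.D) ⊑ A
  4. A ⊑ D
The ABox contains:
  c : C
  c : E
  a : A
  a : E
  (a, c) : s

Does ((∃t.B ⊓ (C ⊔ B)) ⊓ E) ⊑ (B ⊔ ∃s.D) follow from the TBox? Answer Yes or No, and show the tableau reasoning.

Yes

1. ((∃t.B ⊓ (C ⊔ B)) ⊓ E) ⊑ (B ⊔ ∃s.D)  ⇔  (((∃t.B ⊓ (C ⊔ B)) ⊓ E) ⊓ (¬B ⊓ ∀s.¬D)) unsat w.r.t. T
   all branches close; clash {B, ¬B} at x₀
2. Hence ((∃t.B ⊓ (C ⊔ B)) ⊓ E) ⊑ (B ⊔ ∃s.D): entailed.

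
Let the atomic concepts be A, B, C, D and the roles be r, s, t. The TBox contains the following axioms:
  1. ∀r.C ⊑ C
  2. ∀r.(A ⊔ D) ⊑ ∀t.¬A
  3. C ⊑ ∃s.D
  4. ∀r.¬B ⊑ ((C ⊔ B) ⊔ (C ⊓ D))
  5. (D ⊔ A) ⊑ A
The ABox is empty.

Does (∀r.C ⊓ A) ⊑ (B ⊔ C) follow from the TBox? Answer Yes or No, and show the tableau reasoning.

1. (∀r.C ⊓ A) ⊑ (B ⊔ C)  ⇔  ((∀r.C ⊓ A) ⊓ (¬B ⊓ ¬C)) unsat w.r.t. T
   all branches close; clash {C, ¬C} at x₀
2. Hence (∀r.C ⊓ A) ⊑ (B ⊔ C): entailed.

Yes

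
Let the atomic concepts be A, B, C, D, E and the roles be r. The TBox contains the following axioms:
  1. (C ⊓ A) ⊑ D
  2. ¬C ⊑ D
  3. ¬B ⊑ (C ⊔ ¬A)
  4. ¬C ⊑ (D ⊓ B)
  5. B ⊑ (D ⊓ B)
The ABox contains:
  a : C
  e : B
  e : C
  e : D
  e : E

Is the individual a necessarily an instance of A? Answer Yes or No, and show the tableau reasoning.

1. a : A?  L(a) = {C} ∪ {¬A}
   open: L(a) ⊇ {C, ¬A, ¬B} — a ∉ A possible
2. Hence a : A: not entailed.

No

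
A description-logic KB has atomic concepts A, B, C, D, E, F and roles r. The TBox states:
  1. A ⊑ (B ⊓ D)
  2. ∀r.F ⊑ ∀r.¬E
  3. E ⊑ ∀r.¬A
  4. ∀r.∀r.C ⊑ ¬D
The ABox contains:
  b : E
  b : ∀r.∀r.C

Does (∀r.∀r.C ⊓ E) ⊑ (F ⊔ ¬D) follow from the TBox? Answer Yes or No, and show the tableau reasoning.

Yes

1. (∀r.∀r.C ⊓ E) ⊑ (F ⊔ ¬D)  ⇔  ((∀r.∀r.C ⊓ E) ⊓ (¬F ⊓ D)) unsat w.r.t. T
   all branches close; clash {D, ¬D} at x₀
2. Hence (∀r.∀r.C ⊓ E) ⊑ (F ⊔ ¬D): entailed.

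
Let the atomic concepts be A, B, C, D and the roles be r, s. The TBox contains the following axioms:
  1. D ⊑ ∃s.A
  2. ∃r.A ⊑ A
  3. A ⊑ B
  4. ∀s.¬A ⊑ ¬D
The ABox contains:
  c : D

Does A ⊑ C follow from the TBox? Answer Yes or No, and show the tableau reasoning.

1. A ⊑ C  ⇔  (A ⊓ ¬C) unsat w.r.t. T
   apply at x₀: A⊑B
   open: L(x₀) ⊇ {A, B, ¬C, ¬D}
2. Hence A ⊑ C: not entailed.

No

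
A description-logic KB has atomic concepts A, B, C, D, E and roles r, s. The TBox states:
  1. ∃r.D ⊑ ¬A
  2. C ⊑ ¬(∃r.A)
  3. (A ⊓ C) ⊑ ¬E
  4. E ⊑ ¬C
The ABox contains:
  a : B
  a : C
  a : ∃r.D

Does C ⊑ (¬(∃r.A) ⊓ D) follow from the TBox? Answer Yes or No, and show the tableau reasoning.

No

1. C ⊑ (¬(∃r.A) ⊓ D)  ⇔  (C ⊓ (∃r.A ⊔ ¬D)) unsat w.r.t. T
   apply at x₀: C⊑¬(∃r.A)
   open: L(x₀) ⊇ {C, ¬D, ¬E, ∀r.¬A, ∀r.¬D}
2. Hence C ⊑ (¬(∃r.A) ⊓ D): not entailed.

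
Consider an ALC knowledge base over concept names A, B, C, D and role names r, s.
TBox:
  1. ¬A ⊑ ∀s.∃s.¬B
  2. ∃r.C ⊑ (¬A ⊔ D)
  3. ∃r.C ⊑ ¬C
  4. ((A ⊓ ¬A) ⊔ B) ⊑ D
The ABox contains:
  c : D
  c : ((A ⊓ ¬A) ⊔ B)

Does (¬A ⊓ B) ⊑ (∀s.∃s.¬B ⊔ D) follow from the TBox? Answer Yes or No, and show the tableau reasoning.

1. (¬A ⊓ B) ⊑ (∀s.∃s.¬B ⊔ D)  ⇔  ((¬A ⊓ B) ⊓ (∃s.∀s.B ⊓ ¬D)) unsat w.r.t. T
   all branches close; clash {D, ¬D} at x₀
2. Hence (¬A ⊓ B) ⊑ (∀s.∃s.¬B ⊔ D): entailed.

Yes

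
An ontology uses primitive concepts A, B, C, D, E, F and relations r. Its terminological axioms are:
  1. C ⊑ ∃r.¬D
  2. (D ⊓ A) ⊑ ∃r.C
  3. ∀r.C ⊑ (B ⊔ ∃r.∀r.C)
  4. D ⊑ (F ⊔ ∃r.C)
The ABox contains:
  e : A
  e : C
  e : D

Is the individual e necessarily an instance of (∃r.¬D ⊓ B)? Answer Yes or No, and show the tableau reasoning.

1. e : (∃r.¬D ⊓ B)?  L(e) = {A, C, D} ∪ {(∀r.D ⊔ ¬B)}
   apply at e: C⊑∃r.¬D; D⊑(F ⊔ ∃r.C)
   open: L(e) ⊇ {A, C, D, ¬B, ∃r.C, …} (+ ∃-successors) — e ∉ (∃r.¬D ⊓ B) possible
2. Hence e : (∃r.¬D ⊓ B): not entailed.

No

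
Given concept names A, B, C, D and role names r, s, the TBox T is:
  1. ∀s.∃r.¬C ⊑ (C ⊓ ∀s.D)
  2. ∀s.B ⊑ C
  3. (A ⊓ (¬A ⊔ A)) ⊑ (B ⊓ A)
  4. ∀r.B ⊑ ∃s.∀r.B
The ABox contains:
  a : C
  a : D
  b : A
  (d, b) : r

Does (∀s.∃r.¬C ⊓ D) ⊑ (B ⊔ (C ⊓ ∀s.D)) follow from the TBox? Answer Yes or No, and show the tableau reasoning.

1. (∀s.∃r.¬C ⊓ D) ⊑ (B ⊔ (C ⊓ ∀s.D))  ⇔  ((∀s.∃r.¬C ⊓ D) ⊓ (¬B ⊓ (¬C ⊔ ∃s.¬D))) unsat w.r.t. T
   all branches close; clash {B, ¬B} at x₀
2. Hence (∀s.∃r.¬C ⊓ D) ⊑ (B ⊔ (C ⊓ ∀s.D)): entailed.

Yes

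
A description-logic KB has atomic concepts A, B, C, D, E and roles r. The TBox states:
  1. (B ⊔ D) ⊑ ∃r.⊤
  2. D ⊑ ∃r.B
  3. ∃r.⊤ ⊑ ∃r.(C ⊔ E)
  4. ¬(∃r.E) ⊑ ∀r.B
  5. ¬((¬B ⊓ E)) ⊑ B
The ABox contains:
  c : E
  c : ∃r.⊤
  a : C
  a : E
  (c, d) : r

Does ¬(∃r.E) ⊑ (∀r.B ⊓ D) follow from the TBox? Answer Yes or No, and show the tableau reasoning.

1. ¬(∃r.E) ⊑ (∀r.B ⊓ D)  ⇔  (∀r.¬E ⊓ (∃r.¬B ⊔ ¬D)) unsat w.r.t. T
   apply at x₀: ¬(∃r.E)⊑∀r.B
   open: L(x₀) ⊇ {E, ¬B, ¬D, ∀r.B, ∀r.¬E, …}
2. Hence ¬(∃r.E) ⊑ (∀r.B ⊓ D): not entailed.

No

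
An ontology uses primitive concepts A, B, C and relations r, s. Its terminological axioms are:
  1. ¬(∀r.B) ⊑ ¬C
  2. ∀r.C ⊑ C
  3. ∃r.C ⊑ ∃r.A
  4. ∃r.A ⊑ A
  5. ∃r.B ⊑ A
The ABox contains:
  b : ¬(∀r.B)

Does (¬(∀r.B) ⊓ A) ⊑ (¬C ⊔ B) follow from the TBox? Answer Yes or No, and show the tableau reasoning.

1. (¬(∀r.B) ⊓ A) ⊑ (¬C ⊔ B)  ⇔  ((∃r.¬B ⊓ A) ⊓ (C ⊓ ¬B)) unsat w.r.t. T
   all branches close; clash {C, ¬C} at x₀
2. Hence (¬(∀r.B) ⊓ A) ⊑ (¬C ⊔ B): entailed.

Yes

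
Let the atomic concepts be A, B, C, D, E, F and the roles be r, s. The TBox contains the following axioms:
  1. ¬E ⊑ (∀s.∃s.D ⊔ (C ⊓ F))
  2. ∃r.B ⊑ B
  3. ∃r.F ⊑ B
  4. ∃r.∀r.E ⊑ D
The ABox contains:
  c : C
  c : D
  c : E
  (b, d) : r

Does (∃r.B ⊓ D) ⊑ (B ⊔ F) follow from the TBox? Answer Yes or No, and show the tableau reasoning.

1. (∃r.B ⊓ D) ⊑ (B ⊔ F)  ⇔  ((∃r.B ⊓ D) ⊓ (¬B ⊓ ¬F)) unsat w.r.t. T
   all branches close; clash {B, ¬B} at x₀
2. Hence (∃r.B ⊓ D) ⊑ (B ⊔ F): entailed.

Yes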